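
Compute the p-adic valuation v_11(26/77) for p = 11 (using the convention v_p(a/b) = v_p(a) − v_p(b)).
v_11(26/77) = -1

Factor powers of 11 from the numerator and denominator of the reduced fraction: 26 = 11^0 · 26 and 77 = 11^1 · 7. Apply v_p(a/b) = v_p(a) − v_p(b): v_11(26/77) = 0 − 1 = -1.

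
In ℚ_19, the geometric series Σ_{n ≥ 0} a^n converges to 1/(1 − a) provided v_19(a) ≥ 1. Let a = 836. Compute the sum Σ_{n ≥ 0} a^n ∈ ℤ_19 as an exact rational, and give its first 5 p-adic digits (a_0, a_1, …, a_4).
Σ a^n = 1/(1 − a) = -1/835;  first 5 digits = (1, 6, 0, 14, 8)

v_19(a) = 1 ≥ 1, so the series converges in ℤ_19 to 1/(1 − a) = 1/(1 − 836) = -1/835. Expand this rational in ℤ_19: compute digits iteratively via d_i = x_i mod 19, x_{i+1} = (x_i − d_i)/19. The first 5 digits are (1, 6, 0, 14, 8).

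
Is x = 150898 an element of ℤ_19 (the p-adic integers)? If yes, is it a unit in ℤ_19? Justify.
x ∈ ℤ_19 but not a unit; v_19(x) = 3 > 0

ℤ_19 = {x ∈ ℚ_19 : v_19(x) ≥ 0} and ℤ_19^× = {x ∈ ℤ_19 : v_19(x) = 0}. Here v_19(150898) = v_19(num) − v_19(den) = 3; compare against these criteria.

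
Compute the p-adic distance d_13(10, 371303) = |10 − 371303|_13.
d_13(10, 371303) = 1/371293

Step 1 — x − y = 10 − 371303 = -371293. Step 2 — v_13(-371293) = 5 (factor: -371293 = −(13^5 · 1); the sign does not affect v_p). Step 3 — |x − y|_13 = 13^{-5} = 1/371293.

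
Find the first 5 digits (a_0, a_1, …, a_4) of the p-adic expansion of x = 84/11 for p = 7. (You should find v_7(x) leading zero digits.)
(a_0, …, a_4) = (0, 3, 1, 3, 4)

v_7(84/11) = 1, so a_0 = ... = a_0 = 0. Factor out: x = 7^1 · u with u = 12/11 a unit in ℤ_7. Expand u iteratively via a_{v+i} = u_i mod 7, u_{i+1} = (u_i − a_{v+i})/7:
  u_0 = 12/11;  a_1 = 3;  u_1 = (u_0 − 3)/7 = -3/11
  u_1 = -3/11;  a_2 = 1;  u_2 = (u_1 − 1)/7 = -2/11
  u_2 = -2/11;  a_3 = 3;  u_3 = (u_2 − 3)/7 = -5/11
  u_3 = -5/11;  a_4 = 4;  u_4 = (u_3 − 4)/7 = -7/11
Digits: (0, 3, 1, 3, 4).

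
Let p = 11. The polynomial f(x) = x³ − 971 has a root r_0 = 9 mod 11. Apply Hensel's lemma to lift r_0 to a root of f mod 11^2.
r_1 = 9 (mod 121)

Hensel: r_{i+1} = r_i − f(r_i)/f′(r_i) mod 11^{i+2}, where f′(x) = 3x². Iterate:
  r_0 = 9 (mod 11)
  r_1 = 9 (mod 121)
Final: r = 9 with f(r) ≡ 0 mod 11^2.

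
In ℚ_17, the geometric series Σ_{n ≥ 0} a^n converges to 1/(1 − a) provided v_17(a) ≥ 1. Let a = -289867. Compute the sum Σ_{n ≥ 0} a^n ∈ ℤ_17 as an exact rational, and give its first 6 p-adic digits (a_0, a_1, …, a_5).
Σ a^n = 1/(1 − a) = 1/289868;  first 6 digits = (1, 0, 0, 9, 13, 16)

v_17(a) = 3 ≥ 1, so the series converges in ℤ_17 to 1/(1 − a) = 1/(1 − (-289867)) = 1/289868. Expand this rational in ℤ_17: compute digits iteratively via d_i = x_i mod 17, x_{i+1} = (x_i − d_i)/17. The first 6 digits are (1, 0, 0, 9, 13, 16).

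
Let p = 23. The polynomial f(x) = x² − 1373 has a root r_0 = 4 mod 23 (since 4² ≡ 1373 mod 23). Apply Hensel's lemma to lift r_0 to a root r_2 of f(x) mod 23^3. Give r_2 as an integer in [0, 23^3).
r_2 = 3017 (mod 12167)

Hensel's recurrence: r_{i+1} = r_i − f(r_i)·(f′(r_i))^{-1} mod 23^{i+2}, with f′(x) = 2x. Iterate:
  r_0 = 4 (mod 23)
  r_1 = 372 (mod 529)
  r_2 = 3017 (mod 12167)
Final: r_2 = 3017, and one checks f(r_2) ≡ 0 mod 23^3.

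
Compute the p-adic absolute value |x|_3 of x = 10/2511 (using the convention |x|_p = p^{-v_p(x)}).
|10/2511|_3 = 81

Step 1 — compute v_3(x) by factoring powers of 3 out of the numerator and denominator: v_3(10/2511) = -4. Step 2 — apply |x|_p = p^{-v_p(x)} = 3^{4} = 81.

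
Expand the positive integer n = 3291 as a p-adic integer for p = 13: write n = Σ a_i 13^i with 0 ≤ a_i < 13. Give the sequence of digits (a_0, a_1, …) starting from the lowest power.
(a_0, a_1, …) = (2, 6, 6, 1)

Repeated division by 13 gives the digits low-to-high: 3291 = 2 + 6·13^1 + 6·13^2 + 1·13^3. Digit sequence: (2, 6, 6, 1).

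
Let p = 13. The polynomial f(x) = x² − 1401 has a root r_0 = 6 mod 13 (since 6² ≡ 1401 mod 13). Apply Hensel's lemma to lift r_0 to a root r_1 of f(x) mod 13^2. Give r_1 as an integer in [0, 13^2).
r_1 = 162 (mod 169)

Hensel's recurrence: r_{i+1} = r_i − f(r_i)·(f′(r_i))^{-1} mod 13^{i+2}, with f′(x) = 2x. Iterate:
  r_0 = 6 (mod 13)
  r_1 = 162 (mod 169)
Final: r_1 = 162, and one checks f(r_1) ≡ 0 mod 13^2.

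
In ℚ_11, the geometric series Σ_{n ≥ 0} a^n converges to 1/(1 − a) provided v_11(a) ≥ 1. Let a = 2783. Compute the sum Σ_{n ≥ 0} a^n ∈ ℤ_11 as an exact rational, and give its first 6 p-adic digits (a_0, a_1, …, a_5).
Σ a^n = 1/(1 − a) = -1/2782;  first 6 digits = (1, 0, 1, 2, 1, 4)

v_11(a) = 2 ≥ 1, so the series converges in ℤ_11 to 1/(1 − a) = 1/(1 − 2783) = -1/2782. Expand this rational in ℤ_11: compute digits iteratively via d_i = x_i mod 11, x_{i+1} = (x_i − d_i)/11. The first 6 digits are (1, 0, 1, 2, 1, 4).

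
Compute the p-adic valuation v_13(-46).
v_13(-46) = 0

v_13(n) is the largest exponent k such that 13^k divides n. Factor out: -46 = -13^0 · 46. (Sign doesn't affect v_p.) So v_13(-46) = 0.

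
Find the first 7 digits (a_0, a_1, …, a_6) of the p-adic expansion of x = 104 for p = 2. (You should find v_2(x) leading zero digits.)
(a_0, …, a_6) = (0, 0, 0, 1, 0, 1, 1)

v_2(104) = 3, so a_0 = ... = a_2 = 0. Factor out: x = 2^3 · u with u = 13 a unit in ℤ_2. Expand u iteratively via a_{v+i} = u_i mod 2, u_{i+1} = (u_i − a_{v+i})/2:
  u_0 = 13;  a_3 = 1;  u_1 = (u_0 − 1)/2 = 6
  u_1 = 6;  a_4 = 0;  u_2 = (u_1 − 0)/2 = 3
  u_2 = 3;  a_5 = 1;  u_3 = (u_2 − 1)/2 = 1
  u_3 = 1;  a_6 = 1;  u_4 = (u_3 − 1)/2 = 0
Digits: (0, 0, 0, 1, 0, 1, 1).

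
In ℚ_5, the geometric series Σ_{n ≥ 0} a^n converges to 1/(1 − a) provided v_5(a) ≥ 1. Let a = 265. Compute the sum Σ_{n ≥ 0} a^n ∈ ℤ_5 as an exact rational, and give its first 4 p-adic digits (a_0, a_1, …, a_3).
Σ a^n = 1/(1 − a) = -1/264;  first 4 digits = (1, 3, 4, 0)

v_5(a) = 1 ≥ 1, so the series converges in ℤ_5 to 1/(1 − a) = 1/(1 − 265) = -1/264. Expand this rational in ℤ_5: compute digits iteratively via d_i = x_i mod 5, x_{i+1} = (x_i − d_i)/5. The first 4 digits are (1, 3, 4, 0).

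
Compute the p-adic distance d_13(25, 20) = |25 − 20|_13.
d_13(25, 20) = 1

Step 1 — x − y = 25 − 20 = 5. Step 2 — v_13(5) = 0 (factor: 5 = (13^0 · 5); the sign does not affect v_p). Step 3 — |x − y|_13 = 13^{0} = 1.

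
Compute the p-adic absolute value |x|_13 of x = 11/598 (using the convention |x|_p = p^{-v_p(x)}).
|11/598|_13 = 13

Step 1 — compute v_13(x) by factoring powers of 13 out of the numerator and denominator: v_13(11/598) = -1. Step 2 — apply |x|_p = p^{-v_p(x)} = 13^{1} = 13.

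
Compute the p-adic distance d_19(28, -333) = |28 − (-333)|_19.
d_19(28, -333) = 1/361

Step 1 — x − y = 28 − (-333) = 361. Step 2 — v_19(361) = 2 (factor: 361 = (19^2 · 1); the sign does not affect v_p). Step 3 — |x − y|_19 = 19^{-2} = 1/361.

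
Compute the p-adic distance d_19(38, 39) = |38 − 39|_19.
d_19(38, 39) = 1

Step 1 — x − y = 38 − 39 = -1. Step 2 — v_19(-1) = 0 (factor: -1 = −(19^0 · 1); the sign does not affect v_p). Step 3 — |x − y|_19 = 19^{0} = 1.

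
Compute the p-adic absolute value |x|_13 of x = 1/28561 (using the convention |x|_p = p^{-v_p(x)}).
|1/28561|_13 = 28561

Step 1 — compute v_13(x) by factoring powers of 13 out of the numerator and denominator: v_13(1/28561) = -4. Step 2 — apply |x|_p = p^{-v_p(x)} = 13^{4} = 28561.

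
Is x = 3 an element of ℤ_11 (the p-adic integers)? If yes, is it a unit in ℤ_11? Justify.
x ∈ ℤ_11^× (unit); v_11(x) = 0

ℤ_11 = {x ∈ ℚ_11 : v_11(x) ≥ 0} and ℤ_11^× = {x ∈ ℤ_11 : v_11(x) = 0}. Here v_11(3) = v_11(num) − v_11(den) = 0; compare against these criteria.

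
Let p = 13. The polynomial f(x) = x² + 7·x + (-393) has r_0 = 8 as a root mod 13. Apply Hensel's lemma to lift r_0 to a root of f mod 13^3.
r_2 = 424 (mod 2197)

Hensel: r_{i+1} = r_i − f(r_i)·(f′(r_i))^{-1} mod 13^{i+2}, f′(x) = 2x + 7. Iterate:
  r_0 = 8 (mod 13)
  r_1 = 86 (mod 169)
  r_2 = 424 (mod 2197)
Final: r = 424 satisfies f(r) ≡ 0 mod 13^3.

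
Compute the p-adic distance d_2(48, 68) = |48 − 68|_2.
d_2(48, 68) = 1/4

Step 1 — x − y = 48 − 68 = -20. Step 2 — v_2(-20) = 2 (factor: -20 = −(2^2 · 5); the sign does not affect v_p). Step 3 — |x − y|_2 = 2^{-2} = 1/4.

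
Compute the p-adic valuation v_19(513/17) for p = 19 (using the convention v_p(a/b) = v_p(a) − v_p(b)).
v_19(513/17) = 1

Factor powers of 19 from the numerator and denominator of the reduced fraction: 513 = 19^1 · 27 and 17 = 19^0 · 17. Apply v_p(a/b) = v_p(a) − v_p(b): v_19(513/17) = 1 − 0 = 1.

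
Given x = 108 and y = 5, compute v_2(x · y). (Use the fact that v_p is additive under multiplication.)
v_2(540) = 2

v_p(x) = 2 (factor: 108 = 2^2 · 27); v_p(y) = 0 (factor: 5 = 2^0 · 5). Additivity: v_p(xy) = v_p(x) + v_p(y) = 2 + 0 = 2. (Direct check: xy = 540 = 2^2 · (135).)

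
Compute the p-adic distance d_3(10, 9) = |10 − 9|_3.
d_3(10, 9) = 1

Step 1 — x − y = 10 − 9 = 1. Step 2 — v_3(1) = 0 (factor: 1 = (3^0 · 1); the sign does not affect v_p). Step 3 — |x − y|_3 = 3^{0} = 1.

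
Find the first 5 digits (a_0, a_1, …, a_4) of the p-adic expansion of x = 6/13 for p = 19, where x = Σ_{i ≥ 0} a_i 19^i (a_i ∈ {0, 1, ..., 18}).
(a_0, …, a_4) = (18, 2, 13, 11, 14)

v_19(6/13) = 0 (numerator and denominator both coprime to 19), so x ∈ ℤ_19^×. Compute digits iteratively via a_i = x_i mod 19, x_{i+1} = (x_i − a_i)/19, with x_0 = x:
  x_0 = 6/13;  a_0 = 18;  x_1 = (x_0 − 18)/19 = -12/13
  x_1 = -12/13;  a_1 = 2;  x_2 = (x_1 − 2)/19 = -2/13
  x_2 = -2/13;  a_2 = 13;  x_3 = (x_2 − 13)/19 = -9/13
  x_3 = -9/13;  a_3 = 11;  x_4 = (x_3 − 11)/19 = -8/13
  x_4 = -8/13;  a_4 = 14;  x_5 = (x_4 − 14)/19 = -10/13
Digits: (18, 2, 13, 11, 14).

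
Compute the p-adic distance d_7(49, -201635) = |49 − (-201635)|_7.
d_7(49, -201635) = 1/16807

Step 1 — x − y = 49 − (-201635) = 201684. Step 2 — v_7(201684) = 5 (factor: 201684 = (7^5 · 12); the sign does not affect v_p). Step 3 — |x − y|_7 = 7^{-5} = 1/16807.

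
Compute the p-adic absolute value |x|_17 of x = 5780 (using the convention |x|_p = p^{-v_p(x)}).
|5780|_17 = 1/289

Step 1 — compute v_17(x) by factoring powers of 17 out of the numerator and denominator: v_17(5780) = 2. Step 2 — apply |x|_p = p^{-v_p(x)} = 17^{-2} = 1/289.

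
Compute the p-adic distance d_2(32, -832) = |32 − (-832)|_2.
d_2(32, -832) = 1/32

Step 1 — x − y = 32 − (-832) = 864. Step 2 — v_2(864) = 5 (factor: 864 = (2^5 · 27); the sign does not affect v_p). Step 3 — |x − y|_2 = 2^{-5} = 1/32.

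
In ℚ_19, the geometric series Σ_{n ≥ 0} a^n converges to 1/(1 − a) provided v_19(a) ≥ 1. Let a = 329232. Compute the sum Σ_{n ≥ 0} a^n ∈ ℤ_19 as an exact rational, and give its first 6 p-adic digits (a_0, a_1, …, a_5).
Σ a^n = 1/(1 − a) = -1/329231;  first 6 digits = (1, 0, 0, 10, 2, 0)

v_19(a) = 3 ≥ 1, so the series converges in ℤ_19 to 1/(1 − a) = 1/(1 − 329232) = -1/329231. Expand this rational in ℤ_19: compute digits iteratively via d_i = x_i mod 19, x_{i+1} = (x_i − d_i)/19. The first 6 digits are (1, 0, 0, 10, 2, 0).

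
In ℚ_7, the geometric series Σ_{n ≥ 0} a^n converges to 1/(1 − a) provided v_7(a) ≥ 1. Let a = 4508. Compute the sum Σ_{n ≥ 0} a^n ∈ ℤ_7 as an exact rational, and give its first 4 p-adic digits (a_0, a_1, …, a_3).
Σ a^n = 1/(1 − a) = -1/4507;  first 4 digits = (1, 0, 1, 6)

v_7(a) = 2 ≥ 1, so the series converges in ℤ_7 to 1/(1 − a) = 1/(1 − 4508) = -1/4507. Expand this rational in ℤ_7: compute digits iteratively via d_i = x_i mod 7, x_{i+1} = (x_i − d_i)/7. The first 4 digits are (1, 0, 1, 6).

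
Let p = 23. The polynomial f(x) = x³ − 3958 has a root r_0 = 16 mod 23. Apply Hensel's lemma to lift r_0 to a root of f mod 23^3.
r_2 = 2293 (mod 12167)

Hensel: r_{i+1} = r_i − f(r_i)/f′(r_i) mod 23^{i+2}, where f′(x) = 3x². Iterate:
  r_0 = 16 (mod 23)
  r_1 = 177 (mod 529)
  r_2 = 2293 (mod 12167)
Final: r = 2293 with f(r) ≡ 0 mod 23^3.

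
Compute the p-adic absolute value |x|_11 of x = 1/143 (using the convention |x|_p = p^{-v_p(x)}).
|1/143|_11 = 11

Step 1 — compute v_11(x) by factoring powers of 11 out of the numerator and denominator: v_11(1/143) = -1. Step 2 — apply |x|_p = p^{-v_p(x)} = 11^{1} = 11.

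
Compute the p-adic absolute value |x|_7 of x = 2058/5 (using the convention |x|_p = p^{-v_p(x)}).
|2058/5|_7 = 1/343

Step 1 — compute v_7(x) by factoring powers of 7 out of the numerator and denominator: v_7(2058/5) = 3. Step 2 — apply |x|_p = p^{-v_p(x)} = 7^{-3} = 1/343.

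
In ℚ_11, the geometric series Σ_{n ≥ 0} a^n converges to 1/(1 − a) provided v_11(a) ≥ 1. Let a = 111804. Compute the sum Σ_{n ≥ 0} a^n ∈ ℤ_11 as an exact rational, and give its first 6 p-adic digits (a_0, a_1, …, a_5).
Σ a^n = 1/(1 − a) = -1/111803;  first 6 digits = (1, 0, 0, 7, 7, 0)

v_11(a) = 3 ≥ 1, so the series converges in ℤ_11 to 1/(1 − a) = 1/(1 − 111804) = -1/111803. Expand this rational in ℤ_11: compute digits iteratively via d_i = x_i mod 11, x_{i+1} = (x_i − d_i)/11. The first 6 digits are (1, 0, 0, 7, 7, 0).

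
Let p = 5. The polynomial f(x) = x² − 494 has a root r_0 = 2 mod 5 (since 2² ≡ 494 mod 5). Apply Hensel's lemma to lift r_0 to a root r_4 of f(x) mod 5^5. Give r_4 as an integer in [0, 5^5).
r_4 = 912 (mod 3125)

Hensel's recurrence: r_{i+1} = r_i − f(r_i)·(f′(r_i))^{-1} mod 5^{i+2}, with f′(x) = 2x. Iterate:
  r_0 = 2 (mod 5)
  r_1 = 12 (mod 25)
  r_2 = 37 (mod 125)
  r_3 = 287 (mod 625)
  r_4 = 912 (mod 3125)
Final: r_4 = 912, and one checks f(r_4) ≡ 0 mod 5^5.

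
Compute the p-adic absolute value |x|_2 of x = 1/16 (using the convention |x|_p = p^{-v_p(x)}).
|1/16|_2 = 16

Step 1 — compute v_2(x) by factoring powers of 2 out of the numerator and denominator: v_2(1/16) = -4. Step 2 — apply |x|_p = p^{-v_p(x)} = 2^{4} = 16.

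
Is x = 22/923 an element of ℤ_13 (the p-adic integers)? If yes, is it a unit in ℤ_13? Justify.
x ∉ ℤ_13 (v_13(x) = -1 < 0)

ℤ_13 = {x ∈ ℚ_13 : v_13(x) ≥ 0} and ℤ_13^× = {x ∈ ℤ_13 : v_13(x) = 0}. Here v_13(22/923) = v_13(num) − v_13(den) = -1; compare against these criteria.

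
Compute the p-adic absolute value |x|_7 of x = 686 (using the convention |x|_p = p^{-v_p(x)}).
|686|_7 = 1/343

Step 1 — compute v_7(x) by factoring powers of 7 out of the numerator and denominator: v_7(686) = 3. Step 2 — apply |x|_p = p^{-v_p(x)} = 7^{-3} = 1/343.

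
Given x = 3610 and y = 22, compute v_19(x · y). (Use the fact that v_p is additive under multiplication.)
v_19(79420) = 2

v_p(x) = 2 (factor: 3610 = 19^2 · 10); v_p(y) = 0 (factor: 22 = 19^0 · 22). Additivity: v_p(xy) = v_p(x) + v_p(y) = 2 + 0 = 2. (Direct check: xy = 79420 = 19^2 · (220).)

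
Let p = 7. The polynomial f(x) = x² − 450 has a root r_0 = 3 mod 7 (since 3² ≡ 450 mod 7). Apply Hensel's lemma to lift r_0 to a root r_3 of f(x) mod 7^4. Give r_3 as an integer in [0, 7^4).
r_3 = 1277 (mod 2401)

Hensel's recurrence: r_{i+1} = r_i − f(r_i)·(f′(r_i))^{-1} mod 7^{i+2}, with f′(x) = 2x. Iterate:
  r_0 = 3 (mod 7)
  r_1 = 3 (mod 49)
  r_2 = 248 (mod 343)
  r_3 = 1277 (mod 2401)
Final: r_3 = 1277, and one checks f(r_3) ≡ 0 mod 7^4.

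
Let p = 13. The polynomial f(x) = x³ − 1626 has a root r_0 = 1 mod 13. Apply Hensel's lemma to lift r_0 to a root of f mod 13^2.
r_1 = 92 (mod 169)

Hensel: r_{i+1} = r_i − f(r_i)/f′(r_i) mod 13^{i+2}, where f′(x) = 3x². Iterate:
  r_0 = 1 (mod 13)
  r_1 = 92 (mod 169)
Final: r = 92 with f(r) ≡ 0 mod 13^2.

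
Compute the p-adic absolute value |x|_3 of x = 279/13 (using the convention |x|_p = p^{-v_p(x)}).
|279/13|_3 = 1/9

Step 1 — compute v_3(x) by factoring powers of 3 out of the numerator and denominator: v_3(279/13) = 2. Step 2 — apply |x|_p = p^{-v_p(x)} = 3^{-2} = 1/9.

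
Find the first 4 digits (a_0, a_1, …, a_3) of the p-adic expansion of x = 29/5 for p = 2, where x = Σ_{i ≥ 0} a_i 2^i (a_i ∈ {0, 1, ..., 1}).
(a_0, …, a_3) = (1, 0, 0, 1)

v_2(29/5) = 0 (numerator and denominator both coprime to 2), so x ∈ ℤ_2^×. Compute digits iteratively via a_i = x_i mod 2, x_{i+1} = (x_i − a_i)/2, with x_0 = x:
  x_0 = 29/5;  a_0 = 1;  x_1 = (x_0 − 1)/2 = 12/5
  x_1 = 12/5;  a_1 = 0;  x_2 = (x_1 − 0)/2 = 6/5
  x_2 = 6/5;  a_2 = 0;  x_3 = (x_2 − 0)/2 = 3/5
  x_3 = 3/5;  a_3 = 1;  x_4 = (x_3 − 1)/2 = -1/5
Digits: (1, 0, 0, 1).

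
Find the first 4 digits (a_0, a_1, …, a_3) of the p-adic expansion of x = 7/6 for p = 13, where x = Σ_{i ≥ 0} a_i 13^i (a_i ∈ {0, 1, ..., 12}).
(a_0, …, a_3) = (12, 10, 10, 10)

v_13(7/6) = 0 (numerator and denominator both coprime to 13), so x ∈ ℤ_13^×. Compute digits iteratively via a_i = x_i mod 13, x_{i+1} = (x_i − a_i)/13, with x_0 = x:
  x_0 = 7/6;  a_0 = 12;  x_1 = (x_0 − 12)/13 = -5/6
  x_1 = -5/6;  a_1 = 10;  x_2 = (x_1 − 10)/13 = -5/6
  x_2 = -5/6;  a_2 = 10;  x_3 = (x_2 − 10)/13 = -5/6
  x_3 = -5/6;  a_3 = 10;  x_4 = (x_3 − 10)/13 = -5/6
Digits: (12, 10, 10, 10).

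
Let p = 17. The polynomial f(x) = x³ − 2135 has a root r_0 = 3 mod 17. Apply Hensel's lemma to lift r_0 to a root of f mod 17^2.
r_1 = 156 (mod 289)

Hensel: r_{i+1} = r_i − f(r_i)/f′(r_i) mod 17^{i+2}, where f′(x) = 3x². Iterate:
  r_0 = 3 (mod 17)
  r_1 = 156 (mod 289)
Final: r = 156 with f(r) ≡ 0 mod 17^2.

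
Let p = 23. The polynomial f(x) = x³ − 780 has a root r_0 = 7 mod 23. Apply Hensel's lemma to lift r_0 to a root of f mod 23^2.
r_1 = 467 (mod 529)

Hensel: r_{i+1} = r_i − f(r_i)/f′(r_i) mod 23^{i+2}, where f′(x) = 3x². Iterate:
  r_0 = 7 (mod 23)
  r_1 = 467 (mod 529)
Final: r = 467 with f(r) ≡ 0 mod 23^2.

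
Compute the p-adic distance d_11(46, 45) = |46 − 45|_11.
d_11(46, 45) = 1

Step 1 — x − y = 46 − 45 = 1. Step 2 — v_11(1) = 0 (factor: 1 = (11^0 · 1); the sign does not affect v_p). Step 3 — |x − y|_11 = 11^{0} = 1.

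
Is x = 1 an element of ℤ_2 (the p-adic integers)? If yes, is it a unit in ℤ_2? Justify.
x ∈ ℤ_2^× (unit); v_2(x) = 0

ℤ_2 = {x ∈ ℚ_2 : v_2(x) ≥ 0} and ℤ_2^× = {x ∈ ℤ_2 : v_2(x) = 0}. Here v_2(1) = v_2(num) − v_2(den) = 0; compare against these criteria.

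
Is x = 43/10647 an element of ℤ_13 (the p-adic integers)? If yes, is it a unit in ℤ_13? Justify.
x ∉ ℤ_13 (v_13(x) = -2 < 0)

ℤ_13 = {x ∈ ℚ_13 : v_13(x) ≥ 0} and ℤ_13^× = {x ∈ ℤ_13 : v_13(x) = 0}. Here v_13(43/10647) = v_13(num) − v_13(den) = -2; compare against these criteria.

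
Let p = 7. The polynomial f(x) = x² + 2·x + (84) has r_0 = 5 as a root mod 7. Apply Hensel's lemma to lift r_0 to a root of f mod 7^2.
r_1 = 40 (mod 49)

Hensel: r_{i+1} = r_i − f(r_i)·(f′(r_i))^{-1} mod 7^{i+2}, f′(x) = 2x + 2. Iterate:
  r_0 = 5 (mod 7)
  r_1 = 40 (mod 49)
Final: r = 40 satisfies f(r) ≡ 0 mod 7^2.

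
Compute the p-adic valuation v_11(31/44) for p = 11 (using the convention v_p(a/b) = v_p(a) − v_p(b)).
v_11(31/44) = -1

Factor powers of 11 from the numerator and denominator of the reduced fraction: 31 = 11^0 · 31 and 44 = 11^1 · 4. Apply v_p(a/b) = v_p(a) − v_p(b): v_11(31/44) = 0 − 1 = -1.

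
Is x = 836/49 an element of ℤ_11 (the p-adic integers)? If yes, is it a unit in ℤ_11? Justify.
x ∈ ℤ_11 but not a unit; v_11(x) = 1 > 0

ℤ_11 = {x ∈ ℚ_11 : v_11(x) ≥ 0} and ℤ_11^× = {x ∈ ℤ_11 : v_11(x) = 0}. Here v_11(836/49) = v_11(num) − v_11(den) = 1; compare against these criteria.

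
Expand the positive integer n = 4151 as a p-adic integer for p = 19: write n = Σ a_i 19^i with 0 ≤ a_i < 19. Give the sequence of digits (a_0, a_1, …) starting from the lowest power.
(a_0, a_1, …) = (9, 9, 11)

Repeated division by 19 gives the digits low-to-high: 4151 = 9 + 9·19^1 + 11·19^2. Digit sequence: (9, 9, 11).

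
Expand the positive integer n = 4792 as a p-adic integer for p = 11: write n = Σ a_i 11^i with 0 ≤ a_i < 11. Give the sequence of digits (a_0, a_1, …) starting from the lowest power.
(a_0, a_1, …) = (7, 6, 6, 3)

Repeated division by 11 gives the digits low-to-high: 4792 = 7 + 6·11^1 + 6·11^2 + 3·11^3. Digit sequence: (7, 6, 6, 3).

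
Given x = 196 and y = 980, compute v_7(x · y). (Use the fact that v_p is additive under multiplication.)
v_7(192080) = 4

v_p(x) = 2 (factor: 196 = 7^2 · 4); v_p(y) = 2 (factor: 980 = 7^2 · 20). Additivity: v_p(xy) = v_p(x) + v_p(y) = 2 + 2 = 4. (Direct check: xy = 192080 = 7^4 · (80).)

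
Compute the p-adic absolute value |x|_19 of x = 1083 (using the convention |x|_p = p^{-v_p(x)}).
|1083|_19 = 1/361

Step 1 — compute v_19(x) by factoring powers of 19 out of the numerator and denominator: v_19(1083) = 2. Step 2 — apply |x|_p = p^{-v_p(x)} = 19^{-2} = 1/361.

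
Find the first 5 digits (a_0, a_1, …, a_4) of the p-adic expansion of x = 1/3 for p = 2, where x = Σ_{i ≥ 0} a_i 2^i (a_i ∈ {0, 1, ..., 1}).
(a_0, …, a_4) = (1, 1, 0, 1, 0)

v_2(1/3) = 0 (numerator and denominator both coprime to 2), so x ∈ ℤ_2^×. Compute digits iteratively via a_i = x_i mod 2, x_{i+1} = (x_i − a_i)/2, with x_0 = x:
  x_0 = 1/3;  a_0 = 1;  x_1 = (x_0 − 1)/2 = -1/3
  x_1 = -1/3;  a_1 = 1;  x_2 = (x_1 − 1)/2 = -2/3
  x_2 = -2/3;  a_2 = 0;  x_3 = (x_2 − 0)/2 = -1/3
  x_3 = -1/3;  a_3 = 1;  x_4 = (x_3 − 1)/2 = -2/3
  x_4 = -2/3;  a_4 = 0;  x_5 = (x_4 − 0)/2 = -1/3
Digits: (1, 1, 0, 1, 0).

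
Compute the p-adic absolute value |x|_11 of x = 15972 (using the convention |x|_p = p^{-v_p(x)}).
|15972|_11 = 1/1331

Step 1 — compute v_11(x) by factoring powers of 11 out of the numerator and denominator: v_11(15972) = 3. Step 2 — apply |x|_p = p^{-v_p(x)} = 11^{-3} = 1/1331.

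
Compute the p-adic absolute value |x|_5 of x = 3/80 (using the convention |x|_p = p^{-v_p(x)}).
|3/80|_5 = 5

Step 1 — compute v_5(x) by factoring powers of 5 out of the numerator and denominator: v_5(3/80) = -1. Step 2 — apply |x|_p = p^{-v_p(x)} = 5^{1} = 5.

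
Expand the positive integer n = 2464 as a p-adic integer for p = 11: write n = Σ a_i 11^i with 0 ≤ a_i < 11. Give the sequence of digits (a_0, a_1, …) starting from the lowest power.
(a_0, a_1, …) = (0, 4, 9, 1)

Repeated division by 11 gives the digits low-to-high: 2464 = 4·11^1 + 9·11^2 + 1·11^3. Digit sequence: (0, 4, 9, 1).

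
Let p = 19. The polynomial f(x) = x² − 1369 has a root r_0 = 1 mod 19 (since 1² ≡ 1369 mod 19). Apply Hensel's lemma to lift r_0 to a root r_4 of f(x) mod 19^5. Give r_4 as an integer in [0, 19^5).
r_4 = 2476062 (mod 2476099)

Hensel's recurrence: r_{i+1} = r_i − f(r_i)·(f′(r_i))^{-1} mod 19^{i+2}, with f′(x) = 2x. Iterate:
  r_0 = 1 (mod 19)
  r_1 = 324 (mod 361)
  r_2 = 6822 (mod 6859)
  r_3 = 130284 (mod 130321)
  r_4 = 2476062 (mod 2476099)
Final: r_4 = 2476062, and one checks f(r_4) ≡ 0 mod 19^5.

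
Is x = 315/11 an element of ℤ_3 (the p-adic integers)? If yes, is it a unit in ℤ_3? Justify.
x ∈ ℤ_3 but not a unit; v_3(x) = 2 > 0

ℤ_3 = {x ∈ ℚ_3 : v_3(x) ≥ 0} and ℤ_3^× = {x ∈ ℤ_3 : v_3(x) = 0}. Here v_3(315/11) = v_3(num) − v_3(den) = 2; compare against these criteria.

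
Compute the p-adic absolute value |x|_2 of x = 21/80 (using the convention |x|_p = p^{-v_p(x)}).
|21/80|_2 = 16

Step 1 — compute v_2(x) by factoring powers of 2 out of the numerator and denominator: v_2(21/80) = -4. Step 2 — apply |x|_p = p^{-v_p(x)} = 2^{4} = 16.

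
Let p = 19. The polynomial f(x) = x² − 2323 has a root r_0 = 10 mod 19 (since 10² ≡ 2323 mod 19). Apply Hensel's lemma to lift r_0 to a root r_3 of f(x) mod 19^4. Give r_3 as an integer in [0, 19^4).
r_3 = 25337 (mod 130321)

Hensel's recurrence: r_{i+1} = r_i − f(r_i)·(f′(r_i))^{-1} mod 19^{i+2}, with f′(x) = 2x. Iterate:
  r_0 = 10 (mod 19)
  r_1 = 67 (mod 361)
  r_2 = 4760 (mod 6859)
  r_3 = 25337 (mod 130321)
Final: r_3 = 25337, and one checks f(r_3) ≡ 0 mod 19^4.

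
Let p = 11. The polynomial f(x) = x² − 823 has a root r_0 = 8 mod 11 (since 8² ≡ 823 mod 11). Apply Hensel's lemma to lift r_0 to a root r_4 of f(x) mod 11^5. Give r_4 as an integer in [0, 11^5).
r_4 = 46285 (mod 161051)

Hensel's recurrence: r_{i+1} = r_i − f(r_i)·(f′(r_i))^{-1} mod 11^{i+2}, with f′(x) = 2x. Iterate:
  r_0 = 8 (mod 11)
  r_1 = 63 (mod 121)
  r_2 = 1031 (mod 1331)
  r_3 = 2362 (mod 14641)
  r_4 = 46285 (mod 161051)
Final: r_4 = 46285, and one checks f(r_4) ≡ 0 mod 11^5.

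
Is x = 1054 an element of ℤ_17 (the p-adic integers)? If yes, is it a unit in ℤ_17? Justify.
x ∈ ℤ_17 but not a unit; v_17(x) = 1 > 0

ℤ_17 = {x ∈ ℚ_17 : v_17(x) ≥ 0} and ℤ_17^× = {x ∈ ℤ_17 : v_17(x) = 0}. Here v_17(1054) = v_17(num) − v_17(den) = 1; compare against these criteria.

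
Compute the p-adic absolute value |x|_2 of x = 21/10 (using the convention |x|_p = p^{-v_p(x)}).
|21/10|_2 = 2

Step 1 — compute v_2(x) by factoring powers of 2 out of the numerator and denominator: v_2(21/10) = -1. Step 2 — apply |x|_p = p^{-v_p(x)} = 2^{1} = 2.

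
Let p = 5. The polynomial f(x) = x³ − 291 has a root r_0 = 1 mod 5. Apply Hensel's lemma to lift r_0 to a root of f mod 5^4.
r_3 = 406 (mod 625)

Hensel: r_{i+1} = r_i − f(r_i)/f′(r_i) mod 5^{i+2}, where f′(x) = 3x². Iterate:
  r_0 = 1 (mod 5)
  r_1 = 6 (mod 25)
  r_2 = 31 (mod 125)
  r_3 = 406 (mod 625)
Final: r = 406 with f(r) ≡ 0 mod 5^4.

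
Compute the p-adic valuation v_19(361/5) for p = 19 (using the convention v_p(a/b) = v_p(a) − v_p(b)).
v_19(361/5) = 2

Factor powers of 19 from the numerator and denominator of the reduced fraction: 361 = 19^2 · 1 and 5 = 19^0 · 5. Apply v_p(a/b) = v_p(a) − v_p(b): v_19(361/5) = 2 − 0 = 2.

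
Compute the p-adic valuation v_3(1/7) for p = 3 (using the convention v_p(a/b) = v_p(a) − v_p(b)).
v_3(1/7) = 0

Factor powers of 3 from the numerator and denominator of the reduced fraction: 1 = 3^0 · 1 and 7 = 3^0 · 7. Apply v_p(a/b) = v_p(a) − v_p(b): v_3(1/7) = 0 − 0 = 0.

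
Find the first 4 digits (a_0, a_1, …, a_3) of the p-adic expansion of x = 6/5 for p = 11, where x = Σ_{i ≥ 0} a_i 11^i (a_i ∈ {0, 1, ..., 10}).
(a_0, …, a_3) = (10, 8, 8, 8)

v_11(6/5) = 0 (numerator and denominator both coprime to 11), so x ∈ ℤ_11^×. Compute digits iteratively via a_i = x_i mod 11, x_{i+1} = (x_i − a_i)/11, with x_0 = x:
  x_0 = 6/5;  a_0 = 10;  x_1 = (x_0 − 10)/11 = -4/5
  x_1 = -4/5;  a_1 = 8;  x_2 = (x_1 − 8)/11 = -4/5
  x_2 = -4/5;  a_2 = 8;  x_3 = (x_2 − 8)/11 = -4/5
  x_3 = -4/5;  a_3 = 8;  x_4 = (x_3 − 8)/11 = -4/5
Digits: (10, 8, 8, 8).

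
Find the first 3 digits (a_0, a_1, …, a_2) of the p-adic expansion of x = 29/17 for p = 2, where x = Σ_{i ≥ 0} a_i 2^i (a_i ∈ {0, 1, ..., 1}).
(a_0, …, a_2) = (1, 0, 1)

v_2(29/17) = 0 (numerator and denominator both coprime to 2), so x ∈ ℤ_2^×. Compute digits iteratively via a_i = x_i mod 2, x_{i+1} = (x_i − a_i)/2, with x_0 = x:
  x_0 = 29/17;  a_0 = 1;  x_1 = (x_0 − 1)/2 = 6/17
  x_1 = 6/17;  a_1 = 0;  x_2 = (x_1 − 0)/2 = 3/17
  x_2 = 3/17;  a_2 = 1;  x_3 = (x_2 − 1)/2 = -7/17
Digits: (1, 0, 1).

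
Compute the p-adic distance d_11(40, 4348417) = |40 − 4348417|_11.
d_11(40, 4348417) = 1/161051

Step 1 — x − y = 40 − 4348417 = -4348377. Step 2 — v_11(-4348377) = 5 (factor: -4348377 = −(11^5 · 27); the sign does not affect v_p). Step 3 — |x − y|_11 = 11^{-5} = 1/161051.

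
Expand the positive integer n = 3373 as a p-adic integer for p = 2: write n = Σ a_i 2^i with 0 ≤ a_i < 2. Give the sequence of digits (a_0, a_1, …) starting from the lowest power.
(a_0, a_1, …) = (1, 0, 1, 1, 0, 1, 0, 0, 1, 0, 1, 1)

Repeated division by 2 gives the digits low-to-high: 3373 = 1 + 1·2^2 + 1·2^3 + 1·2^5 + 1·2^8 + 1·2^10 + 1·2^11. Digit sequence: (1, 0, 1, 1, 0, 1, 0, 0, 1, 0, 1, 1).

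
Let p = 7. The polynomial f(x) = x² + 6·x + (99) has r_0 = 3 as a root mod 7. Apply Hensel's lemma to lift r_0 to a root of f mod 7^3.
r_2 = 262 (mod 343)

Hensel: r_{i+1} = r_i − f(r_i)·(f′(r_i))^{-1} mod 7^{i+2}, f′(x) = 2x + 6. Iterate:
  r_0 = 3 (mod 7)
  r_1 = 17 (mod 49)
  r_2 = 262 (mod 343)
Final: r = 262 satisfies f(r) ≡ 0 mod 7^3.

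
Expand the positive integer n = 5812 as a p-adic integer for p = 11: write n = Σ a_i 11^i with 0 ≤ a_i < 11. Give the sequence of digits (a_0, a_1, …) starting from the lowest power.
(a_0, a_1, …) = (4, 0, 4, 4)

Repeated division by 11 gives the digits low-to-high: 5812 = 4 + 4·11^2 + 4·11^3. Digit sequence: (4, 0, 4, 4).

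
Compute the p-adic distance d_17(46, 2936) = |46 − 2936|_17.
d_17(46, 2936) = 1/289

Step 1 — x − y = 46 − 2936 = -2890. Step 2 — v_17(-2890) = 2 (factor: -2890 = −(17^2 · 10); the sign does not affect v_p). Step 3 — |x − y|_17 = 17^{-2} = 1/289.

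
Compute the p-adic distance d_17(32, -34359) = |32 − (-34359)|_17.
d_17(32, -34359) = 1/4913

Step 1 — x − y = 32 − (-34359) = 34391. Step 2 — v_17(34391) = 3 (factor: 34391 = (17^3 · 7); the sign does not affect v_p). Step 3 — |x − y|_17 = 17^{-3} = 1/4913.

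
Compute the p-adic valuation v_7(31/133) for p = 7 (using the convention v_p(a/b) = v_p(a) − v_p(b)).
v_7(31/133) = -1

Factor powers of 7 from the numerator and denominator of the reduced fraction: 31 = 7^0 · 31 and 133 = 7^1 · 19. Apply v_p(a/b) = v_p(a) − v_p(b): v_7(31/133) = 0 − 1 = -1.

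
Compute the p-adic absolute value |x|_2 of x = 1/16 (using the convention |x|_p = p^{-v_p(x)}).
|1/16|_2 = 16

Step 1 — compute v_2(x) by factoring powers of 2 out of the numerator and denominator: v_2(1/16) = -4. Step 2 — apply |x|_p = p^{-v_p(x)} = 2^{4} = 16.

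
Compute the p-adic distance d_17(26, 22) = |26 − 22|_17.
d_17(26, 22) = 1

Step 1 — x − y = 26 − 22 = 4. Step 2 — v_17(4) = 0 (factor: 4 = (17^0 · 4); the sign does not affect v_p). Step 3 — |x − y|_17 = 17^{0} = 1.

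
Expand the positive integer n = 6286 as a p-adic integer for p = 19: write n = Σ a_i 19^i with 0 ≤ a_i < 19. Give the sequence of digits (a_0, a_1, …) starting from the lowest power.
(a_0, a_1, …) = (16, 7, 17)

Repeated division by 19 gives the digits low-to-high: 6286 = 16 + 7·19^1 + 17·19^2. Digit sequence: (16, 7, 17).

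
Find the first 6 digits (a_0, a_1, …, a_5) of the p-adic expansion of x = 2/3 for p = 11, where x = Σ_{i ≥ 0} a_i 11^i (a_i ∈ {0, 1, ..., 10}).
(a_0, …, a_5) = (8, 3, 7, 3, 7, 3)

v_11(2/3) = 0 (numerator and denominator both coprime to 11), so x ∈ ℤ_11^×. Compute digits iteratively via a_i = x_i mod 11, x_{i+1} = (x_i − a_i)/11, with x_0 = x:
  x_0 = 2/3;  a_0 = 8;  x_1 = (x_0 − 8)/11 = -2/3
  x_1 = -2/3;  a_1 = 3;  x_2 = (x_1 − 3)/11 = -1/3
  x_2 = -1/3;  a_2 = 7;  x_3 = (x_2 − 7)/11 = -2/3
  x_3 = -2/3;  a_3 = 3;  x_4 = (x_3 − 3)/11 = -1/3
  x_4 = -1/3;  a_4 = 7;  x_5 = (x_4 − 7)/11 = -2/3
  x_5 = -2/3;  a_5 = 3;  x_6 = (x_5 − 3)/11 = -1/3
Digits: (8, 3, 7, 3, 7, 3).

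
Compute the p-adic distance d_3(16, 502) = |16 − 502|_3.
d_3(16, 502) = 1/243

Step 1 — x − y = 16 − 502 = -486. Step 2 — v_3(-486) = 5 (factor: -486 = −(3^5 · 2); the sign does not affect v_p). Step 3 — |x − y|_3 = 3^{-5} = 1/243.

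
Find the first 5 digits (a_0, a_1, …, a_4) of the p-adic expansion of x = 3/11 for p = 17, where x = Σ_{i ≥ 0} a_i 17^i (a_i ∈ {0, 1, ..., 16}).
(a_0, …, a_4) = (8, 15, 13, 10, 4)

v_17(3/11) = 0 (numerator and denominator both coprime to 17), so x ∈ ℤ_17^×. Compute digits iteratively via a_i = x_i mod 17, x_{i+1} = (x_i − a_i)/17, with x_0 = x:
  x_0 = 3/11;  a_0 = 8;  x_1 = (x_0 − 8)/17 = -5/11
  x_1 = -5/11;  a_1 = 15;  x_2 = (x_1 − 15)/17 = -10/11
  x_2 = -10/11;  a_2 = 13;  x_3 = (x_2 − 13)/17 = -9/11
  x_3 = -9/11;  a_3 = 10;  x_4 = (x_3 − 10)/17 = -7/11
  x_4 = -7/11;  a_4 = 4;  x_5 = (x_4 − 4)/17 = -3/11
Digits: (8, 15, 13, 10, 4).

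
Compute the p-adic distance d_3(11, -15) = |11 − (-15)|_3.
d_3(11, -15) = 1

Step 1 — x − y = 11 − (-15) = 26. Step 2 — v_3(26) = 0 (factor: 26 = (3^0 · 26); the sign does not affect v_p). Step 3 — |x − y|_3 = 3^{0} = 1.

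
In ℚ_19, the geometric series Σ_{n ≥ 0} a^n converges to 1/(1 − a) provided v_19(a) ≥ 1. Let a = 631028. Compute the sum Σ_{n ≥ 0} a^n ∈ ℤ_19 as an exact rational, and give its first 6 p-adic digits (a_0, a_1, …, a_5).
Σ a^n = 1/(1 − a) = -1/631027;  first 6 digits = (1, 0, 0, 16, 4, 0)

v_19(a) = 3 ≥ 1, so the series converges in ℤ_19 to 1/(1 − a) = 1/(1 − 631028) = -1/631027. Expand this rational in ℤ_19: compute digits iteratively via d_i = x_i mod 19, x_{i+1} = (x_i − d_i)/19. The first 6 digits are (1, 0, 0, 16, 4, 0).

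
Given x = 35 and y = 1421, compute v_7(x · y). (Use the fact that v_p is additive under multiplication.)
v_7(49735) = 3

v_p(x) = 1 (factor: 35 = 7^1 · 5); v_p(y) = 2 (factor: 1421 = 7^2 · 29). Additivity: v_p(xy) = v_p(x) + v_p(y) = 1 + 2 = 3. (Direct check: xy = 49735 = 7^3 · (145).)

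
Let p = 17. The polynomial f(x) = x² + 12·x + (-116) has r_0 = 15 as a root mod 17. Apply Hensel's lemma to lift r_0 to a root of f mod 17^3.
r_2 = 593 (mod 4913)

Hensel: r_{i+1} = r_i − f(r_i)·(f′(r_i))^{-1} mod 17^{i+2}, f′(x) = 2x + 12. Iterate:
  r_0 = 15 (mod 17)
  r_1 = 15 (mod 289)
  r_2 = 593 (mod 4913)
Final: r = 593 satisfies f(r) ≡ 0 mod 17^3.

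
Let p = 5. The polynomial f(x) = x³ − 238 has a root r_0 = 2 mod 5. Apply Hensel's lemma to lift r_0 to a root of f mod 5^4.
r_3 = 367 (mod 625)

Hensel: r_{i+1} = r_i − f(r_i)/f′(r_i) mod 5^{i+2}, where f′(x) = 3x². Iterate:
  r_0 = 2 (mod 5)
  r_1 = 17 (mod 25)
  r_2 = 117 (mod 125)
  r_3 = 367 (mod 625)
Final: r = 367 with f(r) ≡ 0 mod 5^4.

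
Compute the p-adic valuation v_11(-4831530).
v_11(-4831530) = 5

v_11(n) is the largest exponent k such that 11^k divides n. Factor out: -4831530 = -11^5 · 30. (Sign doesn't affect v_p.) So v_11(-4831530) = 5.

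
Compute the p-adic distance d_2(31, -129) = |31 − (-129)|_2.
d_2(31, -129) = 1/32

Step 1 — x − y = 31 − (-129) = 160. Step 2 — v_2(160) = 5 (factor: 160 = (2^5 · 5); the sign does not affect v_p). Step 3 — |x − y|_2 = 2^{-5} = 1/32.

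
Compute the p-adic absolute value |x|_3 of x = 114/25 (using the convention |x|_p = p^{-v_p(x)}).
|114/25|_3 = 1/3

Step 1 — compute v_3(x) by factoring powers of 3 out of the numerator and denominator: v_3(114/25) = 1. Step 2 — apply |x|_p = p^{-v_p(x)} = 3^{-1} = 1/3.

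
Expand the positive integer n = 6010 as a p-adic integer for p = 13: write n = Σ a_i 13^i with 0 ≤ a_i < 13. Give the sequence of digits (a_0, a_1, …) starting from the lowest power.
(a_0, a_1, …) = (4, 7, 9, 2)

Repeated division by 13 gives the digits low-to-high: 6010 = 4 + 7·13^1 + 9·13^2 + 2·13^3. Digit sequence: (4, 7, 9, 2).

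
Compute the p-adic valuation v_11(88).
v_11(88) = 1

v_11(n) is the largest exponent k such that 11^k divides n. Factor out: 88 = 11^1 · 8. (Sign doesn't affect v_p.) So v_11(88) = 1.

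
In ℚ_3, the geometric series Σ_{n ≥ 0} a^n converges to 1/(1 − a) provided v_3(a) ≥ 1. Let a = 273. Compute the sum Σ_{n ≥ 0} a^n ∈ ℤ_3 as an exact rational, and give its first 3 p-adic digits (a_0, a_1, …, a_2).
Σ a^n = 1/(1 − a) = -1/272;  first 3 digits = (1, 1, 1)

v_3(a) = 1 ≥ 1, so the series converges in ℤ_3 to 1/(1 − a) = 1/(1 − 273) = -1/272. Expand this rational in ℤ_3: compute digits iteratively via d_i = x_i mod 3, x_{i+1} = (x_i − d_i)/3. The first 3 digits are (1, 1, 1).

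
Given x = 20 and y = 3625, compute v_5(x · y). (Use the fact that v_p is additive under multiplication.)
v_5(72500) = 4

v_p(x) = 1 (factor: 20 = 5^1 · 4); v_p(y) = 3 (factor: 3625 = 5^3 · 29). Additivity: v_p(xy) = v_p(x) + v_p(y) = 1 + 3 = 4. (Direct check: xy = 72500 = 5^4 · (116).)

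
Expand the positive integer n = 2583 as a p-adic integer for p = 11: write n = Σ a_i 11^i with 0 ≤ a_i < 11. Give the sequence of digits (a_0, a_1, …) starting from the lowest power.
(a_0, a_1, …) = (9, 3, 10, 1)

Repeated division by 11 gives the digits low-to-high: 2583 = 9 + 3·11^1 + 10·11^2 + 1·11^3. Digit sequence: (9, 3, 10, 1).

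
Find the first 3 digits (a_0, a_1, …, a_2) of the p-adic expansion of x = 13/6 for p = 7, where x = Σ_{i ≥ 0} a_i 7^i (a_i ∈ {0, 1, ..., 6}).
(a_0, …, a_2) = (1, 6, 5)

v_7(13/6) = 0 (numerator and denominator both coprime to 7), so x ∈ ℤ_7^×. Compute digits iteratively via a_i = x_i mod 7, x_{i+1} = (x_i − a_i)/7, with x_0 = x:
  x_0 = 13/6;  a_0 = 1;  x_1 = (x_0 − 1)/7 = 1/6
  x_1 = 1/6;  a_1 = 6;  x_2 = (x_1 − 6)/7 = -5/6
  x_2 = -5/6;  a_2 = 5;  x_3 = (x_2 − 5)/7 = -5/6
Digits: (1, 6, 5).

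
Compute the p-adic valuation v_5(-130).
v_5(-130) = 1

v_5(n) is the largest exponent k such that 5^k divides n. Factor out: -130 = -5^1 · 26. (Sign doesn't affect v_p.) So v_5(-130) = 1.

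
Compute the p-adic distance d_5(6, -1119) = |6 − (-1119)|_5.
d_5(6, -1119) = 1/125

Step 1 — x − y = 6 − (-1119) = 1125. Step 2 — v_5(1125) = 3 (factor: 1125 = (5^3 · 9); the sign does not affect v_p). Step 3 — |x − y|_5 = 5^{-3} = 1/125.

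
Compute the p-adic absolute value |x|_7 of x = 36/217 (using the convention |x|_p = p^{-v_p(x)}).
|36/217|_7 = 7

Step 1 — compute v_7(x) by factoring powers of 7 out of the numerator and denominator: v_7(36/217) = -1. Step 2 — apply |x|_p = p^{-v_p(x)} = 7^{1} = 7.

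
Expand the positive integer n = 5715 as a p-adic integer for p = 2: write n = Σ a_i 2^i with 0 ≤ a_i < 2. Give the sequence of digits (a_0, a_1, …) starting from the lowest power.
(a_0, a_1, …) = (1, 1, 0, 0, 1, 0, 1, 0, 0, 1, 1, 0, 1)

Repeated division by 2 gives the digits low-to-high: 5715 = 1 + 1·2^1 + 1·2^4 + 1·2^6 + 1·2^9 + 1·2^10 + 1·2^12. Digit sequence: (1, 1, 0, 0, 1, 0, 1, 0, 0, 1, 1, 0, 1).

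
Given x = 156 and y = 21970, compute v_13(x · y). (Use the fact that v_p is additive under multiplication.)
v_13(3427320) = 4

v_p(x) = 1 (factor: 156 = 13^1 · 12); v_p(y) = 3 (factor: 21970 = 13^3 · 10). Additivity: v_p(xy) = v_p(x) + v_p(y) = 1 + 3 = 4. (Direct check: xy = 3427320 = 13^4 · (120).)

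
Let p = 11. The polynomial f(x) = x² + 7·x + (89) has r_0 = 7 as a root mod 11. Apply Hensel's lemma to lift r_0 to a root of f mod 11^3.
r_2 = 678 (mod 1331)

Hensel: r_{i+1} = r_i − f(r_i)·(f′(r_i))^{-1} mod 11^{i+2}, f′(x) = 2x + 7. Iterate:
  r_0 = 7 (mod 11)
  r_1 = 73 (mod 121)
  r_2 = 678 (mod 1331)
Final: r = 678 satisfies f(r) ≡ 0 mod 11^3.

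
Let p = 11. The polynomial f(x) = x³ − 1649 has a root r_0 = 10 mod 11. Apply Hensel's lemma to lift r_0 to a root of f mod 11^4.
r_3 = 6236 (mod 14641)

Hensel: r_{i+1} = r_i − f(r_i)/f′(r_i) mod 11^{i+2}, where f′(x) = 3x². Iterate:
  r_0 = 10 (mod 11)
  r_1 = 65 (mod 121)
  r_2 = 912 (mod 1331)
  r_3 = 6236 (mod 14641)
Final: r = 6236 with f(r) ≡ 0 mod 11^4.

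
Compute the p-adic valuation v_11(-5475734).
v_11(-5475734) = 5

v_11(n) is the largest exponent k such that 11^k divides n. Factor out: -5475734 = -11^5 · 34. (Sign doesn't affect v_p.) So v_11(-5475734) = 5.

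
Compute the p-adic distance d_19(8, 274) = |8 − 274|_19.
d_19(8, 274) = 1/19

Step 1 — x − y = 8 − 274 = -266. Step 2 — v_19(-266) = 1 (factor: -266 = −(19^1 · 14); the sign does not affect v_p). Step 3 — |x − y|_19 = 19^{-1} = 1/19.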